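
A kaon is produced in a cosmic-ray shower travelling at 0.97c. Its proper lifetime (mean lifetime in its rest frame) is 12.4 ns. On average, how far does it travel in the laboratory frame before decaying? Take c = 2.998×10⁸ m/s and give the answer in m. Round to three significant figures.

γ = 1/√(1 − β²) = 1/√(1 − 0.9409) = 1/√0.0591 = 4.1135.
Lab-frame lifetime: Δt = γτ = 4.1135 × 12.4 ns = 51.007 ns.
Distance: d = vΔt = 0.97 × 2.998×10⁸ m/s × 5.1007×10^-8 s = 14.8 m.

14.8 m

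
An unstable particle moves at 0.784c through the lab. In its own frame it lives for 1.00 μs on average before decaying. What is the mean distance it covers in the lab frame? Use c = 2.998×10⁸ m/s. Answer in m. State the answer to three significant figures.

379 m

γ = 1/√(1 − β²) = 1/√(1 − 0.614656) = 1/√0.385344 = 1/0.620761 = 1.6109.
Lab-frame lifetime: Δt = γτ = 1.6109 × 1.00 μs = 1.6109 μs.
Distance: d = vΔt = 0.784 × 2.998×10⁸ m/s × 1.6109×10^-6 s = 379 m.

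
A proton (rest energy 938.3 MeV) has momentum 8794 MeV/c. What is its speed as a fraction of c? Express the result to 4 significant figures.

βγ = pc/(mc²) = 8794/938.3 = 9.3723.
Since γ² = 1 + (βγ)² = 88.84, γ = √88.84 = 9.4255, and β = (βγ)/γ = 9.3723/9.4255 = 0.9944.

0.9944c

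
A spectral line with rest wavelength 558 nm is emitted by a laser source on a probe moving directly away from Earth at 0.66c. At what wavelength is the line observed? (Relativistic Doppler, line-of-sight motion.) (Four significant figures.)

Relativistic Doppler for wavelength: λ_obs = λ_src · √((1+β)/(1−β)).
With β = 0.66: factor = √(1.66/0.34) = 2.2096.
λ_obs = 558 × 2.2096 = 1233 nm.

1233 nm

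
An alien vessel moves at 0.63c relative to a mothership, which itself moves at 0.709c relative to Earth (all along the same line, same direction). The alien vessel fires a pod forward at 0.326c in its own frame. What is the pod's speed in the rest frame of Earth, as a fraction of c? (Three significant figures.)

0.961c

Compose velocities in two stages. Stage 1 (into S'): u₁ = (0.326+0.63)/(1+0.326×0.63) = 0.79311.
Stage 2 (into S): u = (0.79311+0.709)/(1+0.79311×0.709) = 0.96146, so the speed is 0.961c.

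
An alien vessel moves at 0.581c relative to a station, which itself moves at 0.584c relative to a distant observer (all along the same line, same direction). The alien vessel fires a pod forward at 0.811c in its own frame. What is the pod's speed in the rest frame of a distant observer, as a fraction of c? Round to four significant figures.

Apply u = (u'+v)/(1+u'v) twice. Pod in the station frame: (0.811+0.581)/(1+0.811·0.581) = 1.392/1.471191 = 0.94617c.
That velocity, transformed to the rest frame of a distant observer: (0.94617+0.584)/(1+0.94617·0.584) = 1.53017/1.55256328 = 0.98558c.

0.9856c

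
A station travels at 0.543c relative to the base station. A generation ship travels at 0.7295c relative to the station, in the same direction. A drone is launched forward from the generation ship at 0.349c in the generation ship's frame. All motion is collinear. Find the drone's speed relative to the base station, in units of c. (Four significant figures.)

Compose velocities in two stages. Stage 1 (into S'): u₁ = (0.349+0.7295)/(1+0.349×0.7295) = 0.85964.
Stage 2 (into S): u = (0.85964+0.543)/(1+0.85964×0.543) = 0.95627, so the speed is 0.9563c.

0.9563c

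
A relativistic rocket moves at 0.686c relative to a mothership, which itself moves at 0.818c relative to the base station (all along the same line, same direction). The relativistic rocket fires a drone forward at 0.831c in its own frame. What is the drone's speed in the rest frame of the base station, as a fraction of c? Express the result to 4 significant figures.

0.9966c

First combine the drone and relativistic rocket (S''→S'): u₁ = (0.831 + 0.686)/(1 + 0.831×0.686) = 1.517/1.570066 = 0.9662.
Then combine with the mothership (S'→S): u = (0.9662 + 0.818)/(1 + 0.9662×0.818) = 1.7842/1.7903516 = 0.99656.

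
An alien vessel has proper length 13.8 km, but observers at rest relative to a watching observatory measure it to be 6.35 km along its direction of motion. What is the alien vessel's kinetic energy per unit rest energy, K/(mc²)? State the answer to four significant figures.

1.173

Length contraction gives γ = L₀/L = 13.8/6.35 = 2.17323.
K/(mc²) = γ − 1 = 2.17323 − 1 = 1.173.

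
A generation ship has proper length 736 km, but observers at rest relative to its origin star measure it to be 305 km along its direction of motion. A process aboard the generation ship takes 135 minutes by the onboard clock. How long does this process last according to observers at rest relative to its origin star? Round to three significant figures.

326 minutes

γ = L₀/L = 736/305 = 2.41311.
The same γ dilates the second interval: 2.41311 × 135 minutes = 326 minutes.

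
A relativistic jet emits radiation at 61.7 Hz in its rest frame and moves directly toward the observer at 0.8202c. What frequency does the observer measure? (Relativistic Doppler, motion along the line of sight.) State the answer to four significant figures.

Relativistic Doppler (source moving toward): f_obs = f_src · √((1+β)/(1−β)).
With β = 0.8202: factor = √(1.8202/0.1798) = 3.1817.
f_obs = 61.7 × 3.1817 = 196.3 Hz.

196.3 Hz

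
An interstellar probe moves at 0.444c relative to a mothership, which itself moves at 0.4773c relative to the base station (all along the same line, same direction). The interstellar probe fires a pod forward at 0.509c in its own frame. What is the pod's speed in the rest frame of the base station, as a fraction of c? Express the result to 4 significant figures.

0.9151c

First combine the pod and interstellar probe (S''→S'): u₁ = (0.509 + 0.444)/(1 + 0.509×0.444) = 0.953/1.225996 = 0.77733.
Then combine with the mothership (S'→S): u = (0.77733 + 0.4773)/(1 + 0.77733×0.4773) = 1.25463/1.371019609 = 0.91511.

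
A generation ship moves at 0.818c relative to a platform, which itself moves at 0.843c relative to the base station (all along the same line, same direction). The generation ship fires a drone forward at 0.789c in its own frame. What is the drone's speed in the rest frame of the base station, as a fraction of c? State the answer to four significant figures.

First combine the drone and generation ship (S''→S'): u₁ = (0.789 + 0.818)/(1 + 0.789×0.818) = 1.607/1.645402 = 0.97666.
Then combine with the platform (S'→S): u = (0.97666 + 0.843)/(1 + 0.97666×0.843) = 1.81966/1.82332438 = 0.99799.

0.9980c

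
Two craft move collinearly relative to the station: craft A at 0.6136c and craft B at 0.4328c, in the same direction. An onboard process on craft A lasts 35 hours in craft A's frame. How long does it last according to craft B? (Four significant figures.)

36.11 hours

Transform craft A's velocity into craft B's frame: (0.6136 − 0.4328)/(1 − 0.6136·0.4328) = 0.1808/0.73443392, so the relative speed is 0.24618c.
γ for this relative speed: γ = 1/√(1 − 0.0606046) = 1.0318.
Craft A's interval is proper; time dilation gives Δt_B = γΔτ = 1.0318 × 35 hours = 36.11 hours.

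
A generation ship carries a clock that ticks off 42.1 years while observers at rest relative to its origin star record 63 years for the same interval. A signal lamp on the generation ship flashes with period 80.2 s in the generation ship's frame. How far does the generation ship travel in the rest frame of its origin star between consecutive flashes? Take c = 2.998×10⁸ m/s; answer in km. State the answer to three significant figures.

2.68×10^7 km

The time-dilation ratio gives γ = 63/42.1 = 1.49644.
β = √(1 − 1/γ²) = 0.74393. Lab-frame period = γτ = 1.49644×80.2 s = 120.01 s. Distance = βc × γτ = 0.74393 × 2.998×10⁸ m/s × 120.01 s = 2.6766×10^10 m = 2.68×10^7 km.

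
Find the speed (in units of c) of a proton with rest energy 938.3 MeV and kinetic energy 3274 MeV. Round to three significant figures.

0.975c

γ = 1 + K/(mc²) = 1 + 3274/938.3 = 4.4893.
β = √(1 − 1/γ²) = √(1 − 0.0496184) = √0.9503816 = 0.975.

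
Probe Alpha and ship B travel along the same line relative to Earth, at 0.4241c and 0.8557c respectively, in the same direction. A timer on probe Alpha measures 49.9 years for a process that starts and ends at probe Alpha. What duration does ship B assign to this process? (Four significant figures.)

Transform probe Alpha's velocity into ship B's frame: (0.4241 − 0.8557)/(1 − 0.4241·0.8557) = −0.4316/0.63709763, so the relative speed is 0.67745c.
At |u| = 0.67745c, γ = (1 − 0.458939)^(−1/2) = 1.3595.
Probe Alpha's interval is proper; time dilation gives Δt_B = γΔτ = 1.3595 × 49.9 years = 67.84 years.

67.84 years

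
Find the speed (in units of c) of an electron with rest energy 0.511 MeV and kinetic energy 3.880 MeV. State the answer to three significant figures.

γ = 1 + K/(mc²) = 1 + 3.880/0.511 = 8.593.
β = √(1 − 1/γ²) = √(1 − 0.0135429) = √0.9864571 = 0.993.

0.993c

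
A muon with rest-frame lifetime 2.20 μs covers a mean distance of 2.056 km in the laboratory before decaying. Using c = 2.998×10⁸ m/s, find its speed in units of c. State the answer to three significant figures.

Lab distance = (lab lifetime)·v = γτ·βc, so βγ = d/(cτ) = 2056/(2.998×10⁸ × 2.200×10^-6) = 3.1172.
With βγ = 3.1172: γ² = 1 + (βγ)² = 10.71694, and β = (βγ)/γ = 3.1172/3.27367 = 0.952.

0.952c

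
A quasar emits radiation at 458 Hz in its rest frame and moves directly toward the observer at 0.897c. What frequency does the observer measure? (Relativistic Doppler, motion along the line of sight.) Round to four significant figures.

Relativistic Doppler (source moving toward): f_obs = f_src · √((1+β)/(1−β)).
With β = 0.897: factor = √(1.897/0.103) = 4.2916.
f_obs = 458 × 4.2916 = 1966 Hz.

1966 Hz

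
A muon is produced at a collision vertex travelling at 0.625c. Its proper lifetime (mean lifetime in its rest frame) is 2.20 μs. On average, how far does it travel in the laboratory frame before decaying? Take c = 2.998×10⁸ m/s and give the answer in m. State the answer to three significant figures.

528 m

With β = 0.625, γ = 1/√(1 − 0.625²) = 1/√0.609375 = 1.281.
Lab-frame lifetime: Δt = γτ = 1.281 × 2.20 μs = 2.8182 μs.
Distance: d = vΔt = 0.625 × 2.998×10⁸ m/s × 2.8182×10^-6 s = 528 m.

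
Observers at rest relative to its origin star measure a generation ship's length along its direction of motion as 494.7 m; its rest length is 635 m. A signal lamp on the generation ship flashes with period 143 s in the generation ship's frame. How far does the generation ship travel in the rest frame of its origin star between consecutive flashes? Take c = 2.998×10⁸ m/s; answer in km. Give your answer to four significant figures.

3.450×10^7 km

Length contraction gives γ = L₀/L = 635/494.7 = 1.28361.
β = √(1 − 1/γ²) = 0.62696. Lab-frame period = γτ = 1.28361×143 s = 183.56 s. Distance = βc × γτ = 0.62696 × 2.998×10⁸ m/s × 183.56 s = 3.4502×10^10 m = 3.450×10^7 km.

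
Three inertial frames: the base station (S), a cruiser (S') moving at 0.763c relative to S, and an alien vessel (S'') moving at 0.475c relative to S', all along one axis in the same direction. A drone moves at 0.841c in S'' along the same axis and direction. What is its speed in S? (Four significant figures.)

First combine the drone and alien vessel (S''→S'): u₁ = (0.841 + 0.475)/(1 + 0.841×0.475) = 1.316/1.399475 = 0.94035.
Then combine with the cruiser (S'→S): u = (0.94035 + 0.763)/(1 + 0.94035×0.763) = 1.70335/1.71748705 = 0.99177.

0.9918c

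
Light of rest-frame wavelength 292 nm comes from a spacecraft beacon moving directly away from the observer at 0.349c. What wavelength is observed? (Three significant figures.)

420 nm

Relativistic Doppler for wavelength: λ_obs = λ_src · √((1+β)/(1−β)).
With β = 0.349: factor = √(1.349/0.651) = 1.4395.
λ_obs = 292 × 1.4395 = 420 nm.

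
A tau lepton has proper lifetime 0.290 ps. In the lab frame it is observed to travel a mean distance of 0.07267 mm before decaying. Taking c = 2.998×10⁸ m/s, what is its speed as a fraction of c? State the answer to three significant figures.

Lab distance = (lab lifetime)·v = γτ·βc, so βγ = d/(cτ) = 7.267×10^-5/(2.998×10⁸ × 2.900×10^-13) = 0.83584.
With βγ = 0.83584: γ² = 1 + (βγ)² = 1.698629, and β = (βγ)/γ = 0.83584/1.30331 = 0.641.

0.641c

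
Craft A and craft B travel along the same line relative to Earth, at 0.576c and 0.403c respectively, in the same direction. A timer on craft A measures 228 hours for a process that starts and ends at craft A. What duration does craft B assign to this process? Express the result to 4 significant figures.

Speed of craft A in craft B's frame: u = (v_A − v_B)/(1 − v_A v_B/c²) = (0.576 − 0.403)/(1 − 0.576×0.403) = 0.173/0.767872 = 0.2253; |u| = 0.2253c.
At |u| = 0.2253c, γ = (1 − 0.0507601)^(−1/2) = 1.0264.
Craft A's interval is proper; time dilation gives Δt_B = γΔτ = 1.0264 × 228 hours = 234.0 hours.

234.0 hours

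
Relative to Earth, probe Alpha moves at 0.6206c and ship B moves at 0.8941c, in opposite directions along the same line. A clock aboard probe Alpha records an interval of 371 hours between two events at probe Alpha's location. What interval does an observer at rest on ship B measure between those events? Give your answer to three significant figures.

Speed of probe Alpha in ship B's frame: u = (v_A + v_B)/(1 + v_A v_B/c²) = (0.6206 + 0.8941)/(1 + 0.6206×0.8941) = 1.5147/1.55487846 = 0.97416; |u| = 0.97416c.
γ for this relative speed: γ = 1/√(1 − 0.948988) = 4.4276.
The clock on probe Alpha records proper time, so ship B measures Δt = γΔτ = 4.4276 × 371 = 1640 hours.

1640 hours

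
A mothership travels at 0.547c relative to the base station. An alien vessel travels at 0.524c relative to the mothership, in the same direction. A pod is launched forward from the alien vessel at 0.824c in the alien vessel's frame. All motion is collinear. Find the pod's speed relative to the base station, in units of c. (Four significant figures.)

0.9825c

Apply u = (u'+v)/(1+u'v) twice. Pod in the mothership frame: (0.824+0.524)/(1+0.824·0.524) = 1.348/1.431776 = 0.94149c.
That velocity, transformed to the rest frame of the base station: (0.94149+0.547)/(1+0.94149·0.547) = 1.48849/1.51499503 = 0.9825c.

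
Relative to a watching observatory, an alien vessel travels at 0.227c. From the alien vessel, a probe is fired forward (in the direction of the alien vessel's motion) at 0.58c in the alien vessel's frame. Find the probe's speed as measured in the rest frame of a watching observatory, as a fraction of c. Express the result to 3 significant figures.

Relativistic velocity addition: u = (u' + v)/(1 + u'v/c²), with u' = 0.58c and v = 0.227c.
Numerator: 0.58 + 0.227 = 0.807. Denominator: 1 + (0.58)(0.227) = 1.13166.
u = 0.807/1.13166 = 0.71311, so the speed is 0.713c.

0.713c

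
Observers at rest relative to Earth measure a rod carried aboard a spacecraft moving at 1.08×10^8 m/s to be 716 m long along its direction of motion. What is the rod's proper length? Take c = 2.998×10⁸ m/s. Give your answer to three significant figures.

β = v/c = (1.08×10^8 m/s)/(2.998×10⁸ m/s) = 0.36024.
With β = 0.36024, γ = 1/√(1 − 0.36024²) = 1/√0.8702271424 = 1.072.
Proper length: L₀ = γ·L = 1.072 × 716 = 768 m.

768 m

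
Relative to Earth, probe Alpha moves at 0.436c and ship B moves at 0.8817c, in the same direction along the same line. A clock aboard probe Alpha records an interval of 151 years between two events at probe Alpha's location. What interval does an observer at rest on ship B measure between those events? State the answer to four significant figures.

The velocity of probe Alpha relative to ship B is (0.436 − 0.8817)c / (1 − 0.436×0.8817) = −0.72403c; relative speed 0.72403c.
γ for this relative speed: γ = 1/√(1 − 0.524219) = 1.4498.
The clock on probe Alpha records proper time, so ship B measures Δt = γΔτ = 1.4498 × 151 = 218.9 years.

218.9 years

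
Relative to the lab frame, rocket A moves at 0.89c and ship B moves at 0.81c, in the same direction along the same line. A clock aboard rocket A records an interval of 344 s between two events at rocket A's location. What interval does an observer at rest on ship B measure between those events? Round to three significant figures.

359 s

Transform rocket A's velocity into ship B's frame: (0.89 − 0.81)/(1 − 0.89·0.81) = 0.08/0.2791, so the relative speed is 0.28664c.
γ for this relative speed: γ = 1/√(1 − 0.0821625) = 1.0438.
Rocket A's interval is proper; time dilation gives Δt_B = γΔτ = 1.0438 × 344 s = 359 s.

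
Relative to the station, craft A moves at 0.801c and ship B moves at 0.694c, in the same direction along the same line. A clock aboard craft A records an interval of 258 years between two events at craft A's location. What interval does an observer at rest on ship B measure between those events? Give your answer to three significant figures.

266 years

The velocity of craft A relative to ship B is (0.801 − 0.694)c / (1 − 0.801×0.694) = 0.24093c; relative speed 0.24093c.
γ for this relative speed: γ = 1/√(1 − 0.0580473) = 1.0304.
Craft A's interval is proper; time dilation gives Δt_B = γΔτ = 1.0304 × 258 years = 266 years.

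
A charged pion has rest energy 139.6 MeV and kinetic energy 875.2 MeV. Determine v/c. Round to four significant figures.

K = (γ−1)mc², so γ = 1 + 875.2/139.6 = 7.2693.
Then v/c = √(1 − γ⁻²) = √(1 − 0.0189241) = √0.9810759 = 0.9905.

0.9905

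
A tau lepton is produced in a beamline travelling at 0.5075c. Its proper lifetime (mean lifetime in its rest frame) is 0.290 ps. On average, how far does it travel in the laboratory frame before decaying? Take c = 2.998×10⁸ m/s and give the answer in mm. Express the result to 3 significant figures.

With β = 0.5075, γ = 1/√(1 − 0.5075²) = 1/√0.74244375 = 1.1606.
Lab-frame lifetime: Δt = γτ = 1.1606 × 0.290 ps = 0.33657 ps.
Distance: d = vΔt = 0.5075 × 2.998×10⁸ m/s × 3.3657×10^-13 s = 5.12×10^-5 m = 0.0512 mm.

0.0512 mm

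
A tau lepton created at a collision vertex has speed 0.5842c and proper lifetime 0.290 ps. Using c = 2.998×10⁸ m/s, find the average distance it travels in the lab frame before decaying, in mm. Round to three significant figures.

0.0626 mm

γ = 1/√(1 − β²) = 1/√(1 − 0.34128964) = 1/√0.65871036 = 1/0.81161 = 1.2321.
Lab-frame lifetime: Δt = γτ = 1.2321 × 0.290 ps = 0.35731 ps.
Distance: d = vΔt = 0.5842 × 2.998×10⁸ m/s × 3.5731×10^-13 s = 6.26×10^-5 m = 0.0626 mm.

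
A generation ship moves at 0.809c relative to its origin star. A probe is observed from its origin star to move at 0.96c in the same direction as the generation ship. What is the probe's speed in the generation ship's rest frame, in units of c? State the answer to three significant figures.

Transform to the generation ship's frame: u' = (u − v)/(1 − uv/c²).
u' = (0.96 − 0.809)/(1 − 0.96×0.809) = 0.151/0.22336 = 0.67604.
Speed in the generation ship's frame: 0.676c (in the same direction).

0.676c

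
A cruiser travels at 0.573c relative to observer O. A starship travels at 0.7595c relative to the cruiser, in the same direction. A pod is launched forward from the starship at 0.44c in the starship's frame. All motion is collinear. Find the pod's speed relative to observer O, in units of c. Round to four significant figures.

0.9716c

First combine the pod and starship (S''→S'): u₁ = (0.44 + 0.7595)/(1 + 0.44×0.7595) = 1.1995/1.33418 = 0.89905.
Then combine with the cruiser (S'→S): u = (0.89905 + 0.573)/(1 + 0.89905×0.573) = 1.47205/1.51515565 = 0.97155.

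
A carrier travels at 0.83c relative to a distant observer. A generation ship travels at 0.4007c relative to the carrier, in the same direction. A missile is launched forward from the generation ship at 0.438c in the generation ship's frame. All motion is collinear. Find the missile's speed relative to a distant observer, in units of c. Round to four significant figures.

Compose velocities in two stages. Stage 1 (into S'): u₁ = (0.438+0.4007)/(1+0.438×0.4007) = 0.71348.
Stage 2 (into S): u = (0.71348+0.83)/(1+0.71348×0.83) = 0.96941, so the speed is 0.9694c.

0.9694c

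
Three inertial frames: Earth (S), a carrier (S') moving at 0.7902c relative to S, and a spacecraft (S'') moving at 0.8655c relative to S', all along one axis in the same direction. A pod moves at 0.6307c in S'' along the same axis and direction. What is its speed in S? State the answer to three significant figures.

Apply u = (u'+v)/(1+u'v) twice. Pod in the carrier frame: (0.6307+0.8655)/(1+0.6307·0.8655) = 1.4962/1.54587085 = 0.96787c.
That velocity, transformed to the rest frame of Earth: (0.96787+0.7902)/(1+0.96787·0.7902) = 1.75807/1.764810874 = 0.99618c.

0.996c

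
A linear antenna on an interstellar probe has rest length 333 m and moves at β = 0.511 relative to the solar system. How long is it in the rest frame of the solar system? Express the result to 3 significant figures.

286 m

γ = 1/√(1 − β²) = 1/√(1 − 0.261121) = 1/√0.738879 = 1/0.859581 = 1.1634.
Length contraction: L = L₀/γ = 333/1.1634 = 286 m.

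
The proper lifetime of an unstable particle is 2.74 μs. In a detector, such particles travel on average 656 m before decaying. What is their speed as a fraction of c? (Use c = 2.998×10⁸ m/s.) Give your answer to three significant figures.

0.624c

Lab distance = (lab lifetime)·v = γτ·βc, so βγ = d/(cτ) = 656.0/(2.998×10⁸ × 2.740×10^-6) = 0.79859.
With βγ = 0.79859: γ² = 1 + (βγ)² = 1.637746, and β = (βγ)/γ = 0.79859/1.27974 = 0.624.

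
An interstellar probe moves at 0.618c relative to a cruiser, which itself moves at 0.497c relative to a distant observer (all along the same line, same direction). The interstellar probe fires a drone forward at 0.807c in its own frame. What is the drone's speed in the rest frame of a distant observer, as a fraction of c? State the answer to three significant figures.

0.983c

First combine the drone and interstellar probe (S''→S'): u₁ = (0.807 + 0.618)/(1 + 0.807×0.618) = 1.425/1.498726 = 0.95081.
Then combine with the cruiser (S'→S): u = (0.95081 + 0.497)/(1 + 0.95081×0.497) = 1.44781/1.47255257 = 0.9832.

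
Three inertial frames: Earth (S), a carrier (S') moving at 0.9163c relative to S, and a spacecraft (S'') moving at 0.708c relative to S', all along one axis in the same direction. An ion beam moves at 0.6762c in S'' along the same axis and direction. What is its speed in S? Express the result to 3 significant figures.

0.997c

Compose velocities in two stages. Stage 1 (into S'): u₁ = (0.6762+0.708)/(1+0.6762×0.708) = 0.93606.
Stage 2 (into S): u = (0.93606+0.9163)/(1+0.93606×0.9163) = 0.99712, so the speed is 0.997c.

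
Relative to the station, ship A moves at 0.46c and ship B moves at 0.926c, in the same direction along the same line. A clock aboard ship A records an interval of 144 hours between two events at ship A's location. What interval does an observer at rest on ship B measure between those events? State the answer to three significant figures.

The velocity of ship A relative to ship B is (0.46 − 0.926)c / (1 − 0.46×0.926) = −0.81179c; relative speed 0.81179c.
At |u| = 0.81179c, γ = (1 − 0.659003)^(−1/2) = 1.7125.
Ship A's interval is proper; time dilation gives Δt_B = γΔτ = 1.7125 × 144 hours = 247 hours.

247 hours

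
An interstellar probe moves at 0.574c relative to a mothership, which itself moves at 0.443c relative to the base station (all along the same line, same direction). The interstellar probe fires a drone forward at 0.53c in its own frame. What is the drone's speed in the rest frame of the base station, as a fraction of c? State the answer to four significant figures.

0.9378c

First combine the drone and interstellar probe (S''→S'): u₁ = (0.53 + 0.574)/(1 + 0.53×0.574) = 1.104/1.30422 = 0.84648.
Then combine with the mothership (S'→S): u = (0.84648 + 0.443)/(1 + 0.84648×0.443) = 1.28948/1.37499064 = 0.93781.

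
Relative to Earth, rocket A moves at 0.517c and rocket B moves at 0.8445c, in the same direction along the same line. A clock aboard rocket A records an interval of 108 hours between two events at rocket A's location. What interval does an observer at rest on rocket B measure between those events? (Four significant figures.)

132.7 hours

Speed of rocket A in rocket B's frame: u = (v_A − v_B)/(1 − v_A v_B/c²) = (0.517 − 0.8445)/(1 − 0.517×0.8445) = −0.3275/0.5633935 = −0.5813; |u| = 0.5813c.
At |u| = 0.5813c, γ = (1 − 0.33791)^(−1/2) = 1.229.
The clock on rocket A records proper time, so rocket B measures Δt = γΔτ = 1.229 × 108 = 132.7 hours.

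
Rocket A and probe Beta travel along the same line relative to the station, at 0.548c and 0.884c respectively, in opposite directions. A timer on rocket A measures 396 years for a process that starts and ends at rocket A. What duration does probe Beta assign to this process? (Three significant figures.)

Speed of rocket A in probe Beta's frame: u = (v_A + v_B)/(1 + v_A v_B/c²) = (0.548 + 0.884)/(1 + 0.548×0.884) = 1.432/1.484432 = 0.96468; |u| = 0.96468c.
γ for this relative speed: γ = 1/√(1 − 0.930608) = 3.7962.
Rocket A's interval is proper; time dilation gives Δt_B = γΔτ = 3.7962 × 396 years = 1500 years.

1500 years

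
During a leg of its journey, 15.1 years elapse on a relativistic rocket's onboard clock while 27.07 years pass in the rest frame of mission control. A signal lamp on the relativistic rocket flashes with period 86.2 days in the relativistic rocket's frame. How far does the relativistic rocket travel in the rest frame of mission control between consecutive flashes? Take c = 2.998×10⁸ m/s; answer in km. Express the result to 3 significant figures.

3.32×10^12 km

From Δt = γΔτ: γ = 27.07/15.1 = 1.79272.
β = √(1 − 1/γ²) = 0.82997. Lab-frame period = γτ = 1.79272×86.2 days = 154.53 days. Distance = βc × γτ = 0.82997 × 2.998×10⁸ m/s × 13351392 s = 3.3222×10^15 m = 3.32×10^12 km.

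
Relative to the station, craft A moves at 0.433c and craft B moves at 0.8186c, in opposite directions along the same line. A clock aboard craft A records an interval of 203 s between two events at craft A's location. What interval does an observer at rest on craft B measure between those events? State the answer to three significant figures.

531 s

Transform craft A's velocity into craft B's frame: (0.433 + 0.8186)/(1 + 0.433·0.8186) = 1.2516/1.3544538, so the relative speed is 0.92406c.
At |u| = 0.92406c, γ = (1 − 0.853887)^(−1/2) = 2.6161.
The clock on craft A records proper time, so craft B measures Δt = γΔτ = 2.6161 × 203 = 531 s.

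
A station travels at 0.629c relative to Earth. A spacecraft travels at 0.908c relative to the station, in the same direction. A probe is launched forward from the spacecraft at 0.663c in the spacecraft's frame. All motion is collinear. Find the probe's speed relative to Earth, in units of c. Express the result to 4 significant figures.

Compose velocities in two stages. Stage 1 (into S'): u₁ = (0.663+0.908)/(1+0.663×0.908) = 0.98065.
Stage 2 (into S): u = (0.98065+0.629)/(1+0.98065×0.629) = 0.99556, so the speed is 0.9956c.

0.9956c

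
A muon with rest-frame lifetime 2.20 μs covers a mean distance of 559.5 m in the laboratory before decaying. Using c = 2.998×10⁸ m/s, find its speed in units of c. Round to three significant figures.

0.647c

Lab distance = (lab lifetime)·v = γτ·βc, so βγ = d/(cτ) = 559.5/(2.998×10⁸ × 2.200×10^-6) = 0.84829.
With βγ = 0.84829: γ² = 1 + (βγ)² = 1.719596, and β = (βγ)/γ = 0.84829/1.31133 = 0.647.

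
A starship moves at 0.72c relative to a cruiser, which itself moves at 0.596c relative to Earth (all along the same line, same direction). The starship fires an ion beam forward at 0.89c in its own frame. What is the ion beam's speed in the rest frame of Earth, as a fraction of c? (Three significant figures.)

First combine the ion beam and starship (S''→S'): u₁ = (0.89 + 0.72)/(1 + 0.89×0.72) = 1.61/1.6408 = 0.98123.
Then combine with the cruiser (S'→S): u = (0.98123 + 0.596)/(1 + 0.98123×0.596) = 1.57723/1.58481308 = 0.99522.

0.995c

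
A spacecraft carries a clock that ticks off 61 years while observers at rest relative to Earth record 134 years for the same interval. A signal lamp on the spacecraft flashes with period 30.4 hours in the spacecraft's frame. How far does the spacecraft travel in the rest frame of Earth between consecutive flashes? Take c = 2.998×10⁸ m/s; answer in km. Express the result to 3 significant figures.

6.42×10^10 km

γ = Δt/Δτ = 134/61 = 2.19672.
β = √(1 − 1/γ²) = 0.89038. Lab-frame period = γτ = 2.19672×30.4 hours = 66.78 hours. Distance = βc × γτ = 0.89038 × 2.998×10⁸ m/s × 240408 s = 6.4174×10^13 m = 6.42×10^10 km.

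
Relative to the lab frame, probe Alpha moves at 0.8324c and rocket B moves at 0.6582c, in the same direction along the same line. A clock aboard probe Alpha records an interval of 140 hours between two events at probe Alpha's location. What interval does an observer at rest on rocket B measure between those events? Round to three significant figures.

152 hours

Transform probe Alpha's velocity into rocket B's frame: (0.8324 − 0.6582)/(1 − 0.8324·0.6582) = 0.1742/0.45211432, so the relative speed is 0.3853c.
γ for this relative speed: γ = 1/√(1 − 0.148456) = 1.0837.
The clock on probe Alpha records proper time, so rocket B measures Δt = γΔτ = 1.0837 × 140 = 152 hours.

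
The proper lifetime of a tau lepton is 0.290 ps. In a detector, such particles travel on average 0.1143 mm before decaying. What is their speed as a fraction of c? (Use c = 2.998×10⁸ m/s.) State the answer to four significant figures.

0.7959c

Let x = d/(cτ) = 1.143×10^-4 m / (2.998×10⁸ m/s × 2.900×10^-13 s) = 1.3147. Since d = βγcτ, x = βγ = β/√(1−β²).
Solving: β² = x²/(1+x²) = 1.72844/2.72844 = 0.63349, so β = 0.7959.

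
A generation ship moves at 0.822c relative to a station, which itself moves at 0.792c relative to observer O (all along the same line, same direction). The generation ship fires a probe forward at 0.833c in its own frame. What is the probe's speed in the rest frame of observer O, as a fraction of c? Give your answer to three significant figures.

Apply u = (u'+v)/(1+u'v) twice. Probe in the station frame: (0.833+0.822)/(1+0.833·0.822) = 1.655/1.684726 = 0.98236c.
That velocity, transformed to the rest frame of observer O: (0.98236+0.792)/(1+0.98236·0.792) = 1.77436/1.77802912 = 0.99794c.

0.998c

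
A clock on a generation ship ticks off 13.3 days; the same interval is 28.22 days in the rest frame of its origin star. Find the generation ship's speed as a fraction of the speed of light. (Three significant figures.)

0.882c

γ = Δt/Δτ = 28.22/13.3 = 2.1218.
β = √(1 − 1/γ²) = √(1 − 0.222122) = √0.777878 = 0.882.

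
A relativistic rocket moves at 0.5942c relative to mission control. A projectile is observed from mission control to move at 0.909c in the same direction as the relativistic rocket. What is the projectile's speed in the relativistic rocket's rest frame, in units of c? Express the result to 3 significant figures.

Transform to the relativistic rocket's frame: u' = (u − v)/(1 − uv/c²).
u' = (0.909 − 0.5942)/(1 − 0.909×0.5942) = 0.3148/0.4598722 = 0.68454.
Speed in the relativistic rocket's frame: 0.685c (in the same direction).

0.685c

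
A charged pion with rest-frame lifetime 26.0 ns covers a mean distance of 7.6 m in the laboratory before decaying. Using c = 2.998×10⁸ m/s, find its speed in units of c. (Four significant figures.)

Let x = d/(cτ) = 7.600 m / (2.998×10⁸ m/s × 2.600×10^-8 s) = 0.97501. Since d = βγcτ, x = βγ = β/√(1−β²).
Solving: β² = x²/(1+x²) = 0.950645/1.950645 = 0.487349, so β = 0.6981.

0.6981c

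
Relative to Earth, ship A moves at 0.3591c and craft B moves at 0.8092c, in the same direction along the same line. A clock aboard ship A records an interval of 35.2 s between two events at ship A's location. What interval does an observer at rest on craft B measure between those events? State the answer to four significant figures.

45.54 s

The velocity of ship A relative to craft B is (0.3591 − 0.8092)c / (1 − 0.3591×0.8092) = −0.63447c; relative speed 0.63447c.
At |u| = 0.63447c, γ = (1 − 0.402552)^(−1/2) = 1.2937.
The clock on ship A records proper time, so craft B measures Δt = γΔτ = 1.2937 × 35.2 = 45.54 s.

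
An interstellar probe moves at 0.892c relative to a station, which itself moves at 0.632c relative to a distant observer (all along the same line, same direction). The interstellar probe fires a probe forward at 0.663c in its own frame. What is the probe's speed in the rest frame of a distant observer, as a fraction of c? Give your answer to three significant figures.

0.995c

Compose velocities in two stages. Stage 1 (into S'): u₁ = (0.663+0.892)/(1+0.663×0.892) = 0.97713.
Stage 2 (into S): u = (0.97713+0.632)/(1+0.97713×0.632) = 0.9948, so the speed is 0.995c.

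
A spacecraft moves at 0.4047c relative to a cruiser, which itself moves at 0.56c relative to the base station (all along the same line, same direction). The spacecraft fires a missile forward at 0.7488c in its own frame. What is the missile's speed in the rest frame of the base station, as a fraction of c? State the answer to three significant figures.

0.966c

Apply u = (u'+v)/(1+u'v) twice. Missile in the cruiser frame: (0.7488+0.4047)/(1+0.7488·0.4047) = 1.1535/1.30303936 = 0.88524c.
That velocity, transformed to the rest frame of the base station: (0.88524+0.56)/(1+0.88524·0.56) = 1.44524/1.4957344 = 0.96624c.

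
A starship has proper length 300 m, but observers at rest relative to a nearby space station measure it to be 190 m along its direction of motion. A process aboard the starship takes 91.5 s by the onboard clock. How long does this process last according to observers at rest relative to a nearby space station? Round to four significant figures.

144.5 s

Length contraction gives γ = L₀/L = 300/190 = 1.57895.
The same γ dilates the second interval: 1.57895 × 91.5 s = 144.5 s.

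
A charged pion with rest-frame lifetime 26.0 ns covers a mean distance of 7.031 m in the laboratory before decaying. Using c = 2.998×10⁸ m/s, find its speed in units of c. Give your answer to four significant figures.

0.6698c

d = βγcτ ⇒ βγ = d/(cτ) = 7.031 m / (7.7948 m) = 0.90201.
β = (βγ)/√(1+(βγ)²) = 0.90201/√1.813622 = 0.6698.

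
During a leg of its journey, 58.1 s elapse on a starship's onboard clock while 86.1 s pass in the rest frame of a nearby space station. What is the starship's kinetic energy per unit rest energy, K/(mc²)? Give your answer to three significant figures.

From Δt = γΔτ: γ = 86.1/58.1 = 1.48193.
K/(mc²) = γ − 1 = 1.48193 − 1 = 0.482.

0.482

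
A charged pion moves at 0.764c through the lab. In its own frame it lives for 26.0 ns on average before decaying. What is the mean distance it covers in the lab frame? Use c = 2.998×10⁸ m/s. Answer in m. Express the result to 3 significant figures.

9.23 m

γ = 1/√(1 − β²) = 1/√(1 − 0.583696) = 1/√0.416304 = 1/0.645216 = 1.5499.
Lab-frame lifetime: Δt = γτ = 1.5499 × 26.0 ns = 40.297 ns.
Distance: d = vΔt = 0.764 × 2.998×10⁸ m/s × 4.0297×10^-8 s = 9.23 m.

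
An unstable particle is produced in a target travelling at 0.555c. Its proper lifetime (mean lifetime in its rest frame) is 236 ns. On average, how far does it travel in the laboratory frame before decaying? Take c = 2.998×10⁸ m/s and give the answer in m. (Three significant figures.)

47.2 m

With β = 0.555, γ = 1/√(1 − 0.555²) = 1/√0.691975 = 1.2021.
Lab-frame lifetime: Δt = γτ = 1.2021 × 236 ns = 283.7 ns.
Distance: d = vΔt = 0.555 × 2.998×10⁸ m/s × 2.8370×10^-7 s = 47.2 m.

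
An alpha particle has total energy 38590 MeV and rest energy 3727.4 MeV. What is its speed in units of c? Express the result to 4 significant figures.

0.9953c

Total energy E = γmc² gives γ = 38590/3727.4 = 10.353.
Hence β = √(1 − 1/γ²) = √(1 − 0.0093297) = √0.9906703 = 0.9953.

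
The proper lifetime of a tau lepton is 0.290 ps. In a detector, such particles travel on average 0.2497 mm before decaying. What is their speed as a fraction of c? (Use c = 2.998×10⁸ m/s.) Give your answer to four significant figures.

0.9444c

Let x = d/(cτ) = 2.497×10^-4 m / (2.998×10⁸ m/s × 2.900×10^-13 s) = 2.872. Since d = βγcτ, x = βγ = β/√(1−β²).
Solving: β² = x²/(1+x²) = 8.24838/9.24838 = 0.891873, so β = 0.9444.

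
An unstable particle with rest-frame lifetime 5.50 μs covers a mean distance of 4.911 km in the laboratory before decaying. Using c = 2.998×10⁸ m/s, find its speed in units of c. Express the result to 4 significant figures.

Let x = d/(cτ) = 4911 m / (2.998×10⁸ m/s × 5.500×10^-6 s) = 2.9783. Since d = βγcτ, x = βγ = β/√(1−β²).
Solving: β² = x²/(1+x²) = 8.87027/9.87027 = 0.898686, so β = 0.9480.

0.9480c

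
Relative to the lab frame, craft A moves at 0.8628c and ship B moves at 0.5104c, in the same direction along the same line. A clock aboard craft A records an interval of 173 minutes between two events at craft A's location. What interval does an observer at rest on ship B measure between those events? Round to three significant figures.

The velocity of craft A relative to ship B is (0.8628 − 0.5104)c / (1 − 0.8628×0.5104) = 0.62971c; relative speed 0.62971c.
γ for this relative speed: γ = 1/√(1 − 0.396535) = 1.2873.
Craft A's interval is proper; time dilation gives Δt_B = γΔτ = 1.2873 × 173 minutes = 223 minutes.

223 minutes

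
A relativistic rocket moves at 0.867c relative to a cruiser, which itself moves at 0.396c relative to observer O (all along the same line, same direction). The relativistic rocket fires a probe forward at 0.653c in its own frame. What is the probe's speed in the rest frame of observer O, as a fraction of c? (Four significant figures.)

0.9871c

Apply u = (u'+v)/(1+u'v) twice. Probe in the cruiser frame: (0.653+0.867)/(1+0.653·0.867) = 1.52/1.566151 = 0.97053c.
That velocity, transformed to the rest frame of observer O: (0.97053+0.396)/(1+0.97053·0.396) = 1.36653/1.38432988 = 0.98714c.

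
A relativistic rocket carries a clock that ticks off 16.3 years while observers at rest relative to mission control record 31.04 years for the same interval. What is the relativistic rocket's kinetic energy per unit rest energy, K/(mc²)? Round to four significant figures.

0.9043

γ = Δt/Δτ = 31.04/16.3 = 1.90429.
K/(mc²) = γ − 1 = 1.90429 − 1 = 0.9043.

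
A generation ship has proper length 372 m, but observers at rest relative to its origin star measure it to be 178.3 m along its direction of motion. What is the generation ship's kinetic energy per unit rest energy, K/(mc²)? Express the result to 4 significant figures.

From L = L₀/γ: γ = 372/178.3 = 2.08637.
K/(mc²) = γ − 1 = 2.08637 − 1 = 1.086.

1.086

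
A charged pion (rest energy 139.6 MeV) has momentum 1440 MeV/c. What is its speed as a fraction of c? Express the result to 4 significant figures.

βγ = pc/(mc²) = 1440/139.6 = 10.315.
Since γ² = 1 + (βγ)² = 107.399, γ = √107.399 = 10.3633, and β = (βγ)/γ = 10.315/10.3633 = 0.9953.

0.9953c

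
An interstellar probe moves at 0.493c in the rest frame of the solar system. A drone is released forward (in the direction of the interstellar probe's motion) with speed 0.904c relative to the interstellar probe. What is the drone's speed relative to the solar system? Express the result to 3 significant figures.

0.966c

Relativistic velocity addition: u = (u' + v)/(1 + u'v/c²), with u' = 0.904c and v = 0.493c.
Numerator: 0.904 + 0.493 = 1.397. Denominator: 1 + (0.904)(0.493) = 1.445672.
u = 1.397/1.445672 = 0.96633, so the speed is 0.966c.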